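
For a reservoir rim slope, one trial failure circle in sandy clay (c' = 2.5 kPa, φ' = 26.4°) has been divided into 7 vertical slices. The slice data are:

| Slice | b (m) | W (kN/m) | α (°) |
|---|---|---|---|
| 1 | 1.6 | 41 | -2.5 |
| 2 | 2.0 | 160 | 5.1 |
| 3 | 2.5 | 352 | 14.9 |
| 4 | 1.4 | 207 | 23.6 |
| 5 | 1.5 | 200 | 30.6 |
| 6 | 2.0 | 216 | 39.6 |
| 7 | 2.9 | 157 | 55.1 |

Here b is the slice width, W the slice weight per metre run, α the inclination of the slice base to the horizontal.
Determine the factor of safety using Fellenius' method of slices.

FS = 1.12

Ordinary method of slices: FS = Σ[c'·Δl_i + (W_i cosα_i)·tanφ'] / Σ W_i sinα_i, with Δl_i = b_i / cosα_i.
Slice 1: Δl = 1.6/cos(-2.5°) = 1.602 m; N'_1 = 41·cos(-2.5°) = 41.0; c'Δl = 4.00; W sinα = -1.8
Slice 2: Δl = 2.0/cos5.1° = 2.008 m; N'_2 = 160·cos5.1° = 159.4; c'Δl = 5.02; W sinα = 14.2
Slice 3: Δl = 2.5/cos14.9° = 2.587 m; N'_3 = 352·cos14.9° = 340.2; c'Δl = 6.47; W sinα = 90.5
Slice 4: Δl = 1.4/cos23.6° = 1.528 m; N'_4 = 207·cos23.6° = 189.7; c'Δl = 3.82; W sinα = 82.9
Slice 5: Δl = 1.5/cos30.6° = 1.743 m; N'_5 = 200·cos30.6° = 172.1; c'Δl = 4.36; W sinα = 101.8
Slice 6: Δl = 2.0/cos39.6° = 2.596 m; N'_6 = 216·cos39.6° = 166.4; c'Δl = 6.49; W sinα = 137.7
Slice 7: Δl = 2.9/cos55.1° = 5.069 m; N'_7 = 157·cos55.1° = 89.8; c'Δl = 12.67; W sinα = 128.8
Σc'Δl = 42.8 kN/m; ΣN' = 1158.6 kN/m; ΣW sinα = 554.1 kN/m
Resisting = 42.8 + 1158.6·tan26.4° = 42.8 + 575.1 = 618.0 kN/m
FS = 618.0 / 554.1 = 1.115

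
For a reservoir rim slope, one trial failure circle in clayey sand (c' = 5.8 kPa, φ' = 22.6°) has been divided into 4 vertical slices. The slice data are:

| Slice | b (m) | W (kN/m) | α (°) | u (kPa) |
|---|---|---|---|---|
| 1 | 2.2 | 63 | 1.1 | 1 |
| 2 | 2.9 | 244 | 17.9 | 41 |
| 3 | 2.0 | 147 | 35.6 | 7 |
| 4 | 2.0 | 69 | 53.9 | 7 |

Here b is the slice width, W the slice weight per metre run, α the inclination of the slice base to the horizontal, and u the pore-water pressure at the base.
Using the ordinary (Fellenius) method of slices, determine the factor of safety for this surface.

FS = 0.85

Ordinary method of slices: FS = Σ[c'·Δl_i + (W_i cosα_i − u_i·Δl_i)·tanφ'] / Σ W_i sinα_i, with Δl_i = b_i / cosα_i.
Slice 1: Δl = 2.2/cos1.1° = 2.200 m; N'_1 = 63·cos1.1° − 1·2.200 = 60.8; c'Δl = 12.76; W sinα = 1.2
Slice 2: Δl = 2.9/cos17.9° = 3.048 m; N'_2 = 244·cos17.9° − 41·3.048 = 107.2; c'Δl = 17.68; W sinα = 75.0
Slice 3: Δl = 2.0/cos35.6° = 2.460 m; N'_3 = 147·cos35.6° − 7·2.460 = 102.3; c'Δl = 14.27; W sinα = 85.6
Slice 4: Δl = 2.0/cos53.9° = 3.394 m; N'_4 = 69·cos53.9° − 7·3.394 = 16.9; c'Δl = 19.69; W sinα = 55.8
Σc'Δl = 64.4 kN/m; ΣN' = 287.2 kN/m; ΣW sinα = 217.5 kN/m
Resisting = 64.4 + 287.2·tan22.6° = 64.4 + 119.6 = 184.0 kN/m
FS = 184.0 / 217.5 = 0.846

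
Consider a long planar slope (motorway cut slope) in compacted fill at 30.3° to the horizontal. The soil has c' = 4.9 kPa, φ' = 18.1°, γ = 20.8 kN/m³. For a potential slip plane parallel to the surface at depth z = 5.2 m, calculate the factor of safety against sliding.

For an infinite slope with a slip plane parallel to the surface (no pore pressure): FS = [c' + γz cos²β tanφ'] / [γz sinβ cosβ].
γz = 20.8·5.2 = 108.16 kN/m²
Numerator = 4.9 + 108.16·cos²30.3°·tan18.1° = 4.9 + 108.16·0.7455·0.3269 = 31.253 kPa
Denominator = 108.16·sin30.3°·cos30.3° = 108.16·0.5045·0.8634 = 47.115 kPa
FS = 31.253 / 47.115 = 0.663

FS = 0.66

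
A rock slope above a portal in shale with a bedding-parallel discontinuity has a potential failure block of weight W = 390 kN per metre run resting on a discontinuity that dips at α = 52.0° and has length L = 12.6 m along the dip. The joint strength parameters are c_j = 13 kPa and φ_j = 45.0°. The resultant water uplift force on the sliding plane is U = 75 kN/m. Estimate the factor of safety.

FS = 1.07

Resolving the block weight along and normal to the plane and applying the Mohr–Coulomb strength on the joint:
N' = W cosα − U = 390·cos52.0° − 75 = 165.1 kN/m
Driving force T = W sinα = 390·sin52.0° = 307.3 kN/m
Resisting force R = c_j·L + N'·tanφ_j = 13·12.6 + 165.1·tan45.0° = 163.8 + 165.1 = 328.9 kN/m
FS = R / T = 328.9 / 307.3 = 1.070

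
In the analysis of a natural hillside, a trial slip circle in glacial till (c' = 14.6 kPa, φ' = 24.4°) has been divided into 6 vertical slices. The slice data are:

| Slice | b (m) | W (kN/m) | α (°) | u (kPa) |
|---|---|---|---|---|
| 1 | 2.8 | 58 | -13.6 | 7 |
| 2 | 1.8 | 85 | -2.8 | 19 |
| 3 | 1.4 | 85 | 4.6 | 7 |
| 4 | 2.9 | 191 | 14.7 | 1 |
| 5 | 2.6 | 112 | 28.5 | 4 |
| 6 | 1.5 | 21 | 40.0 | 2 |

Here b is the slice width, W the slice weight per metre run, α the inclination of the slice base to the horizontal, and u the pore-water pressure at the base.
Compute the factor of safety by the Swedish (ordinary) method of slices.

FS = 3.88

Ordinary method of slices: FS = Σ[c'·Δl_i + (W_i cosα_i − u_i·Δl_i)·tanφ'] / Σ W_i sinα_i, with Δl_i = b_i / cosα_i.
Slice 1: Δl = 2.8/cos(-13.6°) = 2.881 m; N'_1 = 58·cos(-13.6°) − 7·2.881 = 36.2; c'Δl = 42.06; W sinα = -13.6
Slice 2: Δl = 1.8/cos(-2.8°) = 1.802 m; N'_2 = 85·cos(-2.8°) − 19·1.802 = 50.7; c'Δl = 26.31; W sinα = -4.2
Slice 3: Δl = 1.4/cos4.6° = 1.405 m; N'_3 = 85·cos4.6° − 7·1.405 = 74.9; c'Δl = 20.51; W sinα = 6.8
Slice 4: Δl = 2.9/cos14.7° = 2.998 m; N'_4 = 191·cos14.7° − 1·2.998 = 181.8; c'Δl = 43.77; W sinα = 48.5
Slice 5: Δl = 2.6/cos28.5° = 2.959 m; N'_5 = 112·cos28.5° − 4·2.959 = 86.6; c'Δl = 43.19; W sinα = 53.4
Slice 6: Δl = 1.5/cos40.0° = 1.958 m; N'_6 = 21·cos40.0° − 2·1.958 = 12.2; c'Δl = 28.59; W sinα = 13.5
Σc'Δl = 204.4 kN/m; ΣN' = 442.3 kN/m; ΣW sinα = 104.4 kN/m
Resisting = 204.4 + 442.3·tan24.4° = 204.4 + 200.6 = 405.1 kN/m
FS = 405.1 / 104.4 = 3.879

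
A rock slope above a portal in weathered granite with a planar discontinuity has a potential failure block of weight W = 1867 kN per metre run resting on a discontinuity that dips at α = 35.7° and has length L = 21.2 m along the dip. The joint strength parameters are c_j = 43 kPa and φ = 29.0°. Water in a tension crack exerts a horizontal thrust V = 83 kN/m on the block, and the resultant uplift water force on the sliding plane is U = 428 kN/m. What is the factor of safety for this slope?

FS = 1.29

Resolving the block weight along and normal to the plane and applying the Mohr–Coulomb strength on the joint:
N' = W cosα − U − V sinα = 1867·cos35.7° − 428 − 83·sin35.7° = 1039.7 kN/m
Driving force T = W sinα + V cosα = 1867·sin35.7° + 83·cos35.7° = 1156.9 kN/m
Resisting force R = c_j·L + N'·tanφ = 43·21.2 + 1039.7·tan29.0° = 911.6 + 576.3 = 1487.9 kN/m
FS = R / T = 1487.9 / 1156.9 = 1.286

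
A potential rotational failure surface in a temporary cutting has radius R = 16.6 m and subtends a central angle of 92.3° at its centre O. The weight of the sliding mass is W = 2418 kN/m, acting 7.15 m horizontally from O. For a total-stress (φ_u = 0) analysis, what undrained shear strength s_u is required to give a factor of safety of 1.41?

FS = s_u·L_a·R / (W·d), so s_u = FS·W·d / (L_a·R).
Arc length L_a = R·θ = 16.6·(92.3°·π/180) = 16.6·1.6109 = 26.74 m
s_u = 1.41·2418·7.15 / (26.74·16.6) = 24377.1 / 443.91 = 54.91 kPa

s_u = 54.9 kPa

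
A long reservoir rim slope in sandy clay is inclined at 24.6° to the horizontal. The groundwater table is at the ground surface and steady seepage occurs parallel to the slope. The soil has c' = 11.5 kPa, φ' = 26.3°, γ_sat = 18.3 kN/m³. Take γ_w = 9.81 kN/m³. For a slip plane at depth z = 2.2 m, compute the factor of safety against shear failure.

FS = 1.26

With seepage parallel to the slope and the water table at the surface, the effective normal stress on the slip plane uses the buoyant unit weight γ' = γ_sat − γ_w while the driving shear stress uses γ_sat:
FS = [c' + γ' z cos²β tanφ'] / [γ_sat z sinβ cosβ]
γ' = 18.3 − 9.81 = 8.49 kN/m³
Numerator = 11.5 + 8.49·2.2·cos²24.6°·tan26.3° = 11.5 + 8.49·2.2·0.8267·0.4942 = 19.132 kPa
Denominator = 18.3·2.2·sin24.6°·cos24.6° = 18.3·2.2·0.4163·0.9092 = 15.238 kPa
FS = 19.132 / 15.238 = 1.255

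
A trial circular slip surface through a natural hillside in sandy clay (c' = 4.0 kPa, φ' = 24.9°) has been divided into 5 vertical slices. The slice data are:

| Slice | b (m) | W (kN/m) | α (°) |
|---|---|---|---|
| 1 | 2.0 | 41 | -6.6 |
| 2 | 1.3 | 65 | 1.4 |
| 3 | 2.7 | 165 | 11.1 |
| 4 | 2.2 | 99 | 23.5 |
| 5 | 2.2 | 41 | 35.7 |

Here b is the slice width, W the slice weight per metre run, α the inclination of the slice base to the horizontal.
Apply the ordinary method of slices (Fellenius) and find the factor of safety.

FS = 2.46

Ordinary method of slices: FS = Σ[c'·Δl_i + (W_i cosα_i)·tanφ'] / Σ W_i sinα_i, with Δl_i = b_i / cosα_i.
Slice 1: Δl = 2.0/cos(-6.6°) = 2.013 m; N'_1 = 41·cos(-6.6°) = 40.7; c'Δl = 8.05; W sinα = -4.7
Slice 2: Δl = 1.3/cos1.4° = 1.300 m; N'_2 = 65·cos1.4° = 65.0; c'Δl = 5.20; W sinα = 1.6
Slice 3: Δl = 2.7/cos11.1° = 2.751 m; N'_3 = 165·cos11.1° = 161.9; c'Δl = 11.01; W sinα = 31.8
Slice 4: Δl = 2.2/cos23.5° = 2.399 m; N'_4 = 99·cos23.5° = 90.8; c'Δl = 9.60; W sinα = 39.5
Slice 5: Δl = 2.2/cos35.7° = 2.709 m; N'_5 = 41·cos35.7° = 33.3; c'Δl = 10.84; W sinα = 23.9
Σc'Δl = 44.7 kN/m; ΣN' = 391.7 kN/m; ΣW sinα = 92.0 kN/m
Resisting = 44.7 + 391.7·tan24.9° = 44.7 + 181.8 = 226.5 kN/m
FS = 226.5 / 92.0 = 2.461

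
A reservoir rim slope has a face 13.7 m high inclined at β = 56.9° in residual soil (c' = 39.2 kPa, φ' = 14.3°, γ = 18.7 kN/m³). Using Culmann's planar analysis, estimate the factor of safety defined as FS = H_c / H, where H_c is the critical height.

FS = 1.88

H_c = (4c'/γ) · sinβ cosφ' / [1 − cos(β − φ')]
    = (4·39.2/18.7) · sin56.9°·cos14.3° / [1 − cos42.6°]
    = 8.385 · 0.8118 / 0.2639 = 25.79 m
FS = H_c / H = 25.79 / 13.7 = 1.883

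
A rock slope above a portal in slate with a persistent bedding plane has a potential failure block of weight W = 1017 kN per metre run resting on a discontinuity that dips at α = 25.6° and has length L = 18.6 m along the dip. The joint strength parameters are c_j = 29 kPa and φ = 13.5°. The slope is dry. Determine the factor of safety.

FS = 1.73

Resolving the block weight along and normal to the plane and applying the Mohr–Coulomb strength on the joint:
N' = W cosα = 1017·cos25.6° = 917.2 kN/m
Driving force T = W sinα = 1017·sin25.6° = 439.4 kN/m
Resisting force R = c_j·L + N'·tanφ = 29·18.6 + 917.2·tan13.5° = 539.4 + 220.2 = 759.6 kN/m
FS = R / T = 759.6 / 439.4 = 1.729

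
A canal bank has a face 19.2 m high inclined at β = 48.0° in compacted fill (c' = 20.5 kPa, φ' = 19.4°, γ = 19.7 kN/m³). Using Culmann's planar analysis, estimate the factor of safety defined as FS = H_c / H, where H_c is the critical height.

FS = 1.25

H_c = (4c'/γ) · sinβ cosφ' / [1 − cos(β − φ')]
    = (4·20.5/19.7) · sin48.0°·cos19.4° / [1 − cos28.6°]
    = 4.162 · 0.7010 / 0.1220 = 23.91 m
FS = H_c / H = 23.91 / 19.2 = 1.245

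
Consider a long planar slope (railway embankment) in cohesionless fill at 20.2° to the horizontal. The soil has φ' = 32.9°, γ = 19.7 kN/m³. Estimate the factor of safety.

FS = 1.76

For a dry cohesionless infinite slope the factor of safety is FS = tanφ' / tanβ.
FS = tan32.9° / tan20.2° = 0.6469 / 0.3679 = 1.758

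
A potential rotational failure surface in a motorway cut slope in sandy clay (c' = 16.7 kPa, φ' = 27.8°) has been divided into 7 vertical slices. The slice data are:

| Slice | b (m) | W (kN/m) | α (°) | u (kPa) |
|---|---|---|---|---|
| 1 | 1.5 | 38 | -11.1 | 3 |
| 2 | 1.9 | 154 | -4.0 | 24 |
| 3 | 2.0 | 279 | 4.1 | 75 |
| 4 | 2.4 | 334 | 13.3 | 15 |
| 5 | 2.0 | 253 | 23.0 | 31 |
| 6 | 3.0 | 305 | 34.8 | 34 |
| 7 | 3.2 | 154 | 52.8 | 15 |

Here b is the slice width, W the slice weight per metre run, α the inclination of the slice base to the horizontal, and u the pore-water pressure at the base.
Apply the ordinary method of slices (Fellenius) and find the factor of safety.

Ordinary method of slices: FS = Σ[c'·Δl_i + (W_i cosα_i − u_i·Δl_i)·tanφ'] / Σ W_i sinα_i, with Δl_i = b_i / cosα_i.
Slice 1: Δl = 1.5/cos(-11.1°) = 1.529 m; N'_1 = 38·cos(-11.1°) − 3·1.529 = 32.7; c'Δl = 25.53; W sinα = -7.3
Slice 2: Δl = 1.9/cos(-4.0°) = 1.905 m; N'_2 = 154·cos(-4.0°) − 24·1.905 = 107.9; c'Δl = 31.81; W sinα = -10.7
Slice 3: Δl = 2.0/cos4.1° = 2.005 m; N'_3 = 279·cos4.1° − 75·2.005 = 127.9; c'Δl = 33.49; W sinα = 19.9
Slice 4: Δl = 2.4/cos13.3° = 2.466 m; N'_4 = 334·cos13.3° − 15·2.466 = 288.0; c'Δl = 41.18; W sinα = 76.8
Slice 5: Δl = 2.0/cos23.0° = 2.173 m; N'_5 = 253·cos23.0° − 31·2.173 = 165.5; c'Δl = 36.28; W sinα = 98.9
Slice 6: Δl = 3.0/cos34.8° = 3.653 m; N'_6 = 305·cos34.8° − 34·3.653 = 126.2; c'Δl = 61.01; W sinα = 174.1
Slice 7: Δl = 3.2/cos52.8° = 5.293 m; N'_7 = 154·cos52.8° − 15·5.293 = 13.7; c'Δl = 88.39; W sinα = 122.7
Σc'Δl = 317.7 kN/m; ΣN' = 862.1 kN/m; ΣW sinα = 474.3 kN/m
Resisting = 317.7 + 862.1·tan27.8° = 317.7 + 454.5 = 772.2 kN/m
FS = 772.2 / 474.3 = 1.628

FS = 1.63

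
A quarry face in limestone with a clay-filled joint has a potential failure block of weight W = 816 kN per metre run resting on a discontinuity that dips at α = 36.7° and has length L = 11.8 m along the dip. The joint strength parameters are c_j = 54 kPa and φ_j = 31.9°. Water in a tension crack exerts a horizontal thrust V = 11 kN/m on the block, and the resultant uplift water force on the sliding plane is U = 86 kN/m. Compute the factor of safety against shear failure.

FS = 1.99

Resolving the block weight along and normal to the plane and applying the Mohr–Coulomb strength on the joint:
N' = W cosα − U − V sinα = 816·cos36.7° − 86 − 11·sin36.7° = 561.7 kN/m
Driving force T = W sinα + V cosα = 816·sin36.7° + 11·cos36.7° = 496.5 kN/m
Resisting force R = c_j·L + N'·tanφ_j = 54·11.8 + 561.7·tan31.9° = 637.2 + 349.6 = 986.8 kN/m
FS = R / T = 986.8 / 496.5 = 1.988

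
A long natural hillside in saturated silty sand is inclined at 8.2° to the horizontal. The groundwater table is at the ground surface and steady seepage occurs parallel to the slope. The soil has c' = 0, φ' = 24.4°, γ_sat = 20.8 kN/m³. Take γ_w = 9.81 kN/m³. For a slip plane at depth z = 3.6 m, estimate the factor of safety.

FS = 1.66

With seepage parallel to the slope and the water table at the surface, the effective normal stress on the slip plane uses the buoyant unit weight γ' = γ_sat − γ_w while the driving shear stress uses γ_sat:
FS = [c' + γ' z cos²β tanφ'] / [γ_sat z sinβ cosβ]
(For c' = 0 this reduces to FS = (γ'/γ_sat)·tanφ'/tanβ.)
γ' = 20.8 − 9.81 = 10.99 kN/m³
Numerator = 0.0 + 10.99·3.6·cos²8.2°·tan24.4° = 0.0 + 10.99·3.6·0.9797·0.4536 = 17.582 kPa
Denominator = 20.8·3.6·sin8.2°·cos8.2° = 20.8·3.6·0.1426·0.9898 = 10.571 kPa
FS = 17.582 / 10.571 = 1.663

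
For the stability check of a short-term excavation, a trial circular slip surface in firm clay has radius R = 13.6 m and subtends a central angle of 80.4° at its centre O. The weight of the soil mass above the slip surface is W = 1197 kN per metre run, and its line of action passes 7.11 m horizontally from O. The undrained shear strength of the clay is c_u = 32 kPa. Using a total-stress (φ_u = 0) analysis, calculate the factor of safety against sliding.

Taking moments about the centre O, the resisting moment is provided by the undrained shear strength acting along the arc:
Arc length L_a = R·θ = 13.6·(80.4°·π/180) = 13.6·1.4032 = 19.08 m
M_R = c_u·L_a·R = 32·19.08·13.6 = 8305.4 kN·m/m
M_D = W·d = 1197·7.11 = 8510.7 kN·m/m
FS = M_R / M_D = 8305.4 / 8510.7 = 0.976

FS = 0.98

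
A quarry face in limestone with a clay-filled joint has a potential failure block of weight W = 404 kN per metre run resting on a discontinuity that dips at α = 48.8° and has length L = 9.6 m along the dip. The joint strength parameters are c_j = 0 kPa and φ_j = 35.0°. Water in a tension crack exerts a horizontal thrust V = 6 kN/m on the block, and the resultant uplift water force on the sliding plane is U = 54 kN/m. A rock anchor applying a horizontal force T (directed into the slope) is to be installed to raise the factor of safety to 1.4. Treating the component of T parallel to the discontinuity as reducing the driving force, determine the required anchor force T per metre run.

Resolving forces along and normal to the sliding plane, with the horizontal anchor force T adding T·sinα to the effective normal force and T·cosα acting up the plane against the driving force:
FS = [c_jL + (W cosα − U − V sinα + T sinα) tanφ_j] / [W sinα + V cosα − T cosα]
Without the anchor: N' = 207.6 kN/m, driving T_d = 307.9 kN/m, resisting R = 0·9.6 + 207.6·tan35.0° = 145.4 kN/m, FS = 0.47.
Setting FS = 1.4 and solving for T:
1.4·(307.9 − T cos48.8°) = 145.4 + T sin48.8°·tan35.0°
T·(sin48.8°·tan35.0° + 1.4·cos48.8°) = 1.4·307.9 − 145.4
T·(0.7524·0.7002 + 1.4·0.6587) = 431.1 − 145.4 = 285.7
T·1.4490 = 285.7
T = 197.2 kN/m

T = 197 kN/m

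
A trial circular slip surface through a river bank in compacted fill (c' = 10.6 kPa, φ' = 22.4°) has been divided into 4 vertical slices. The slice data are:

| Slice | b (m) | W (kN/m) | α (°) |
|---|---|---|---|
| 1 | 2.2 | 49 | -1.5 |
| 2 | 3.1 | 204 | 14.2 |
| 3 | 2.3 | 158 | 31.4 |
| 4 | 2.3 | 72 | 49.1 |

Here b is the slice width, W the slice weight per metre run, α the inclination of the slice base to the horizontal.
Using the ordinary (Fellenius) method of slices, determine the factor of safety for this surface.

Ordinary method of slices: FS = Σ[c'·Δl_i + (W_i cosα_i)·tanφ'] / Σ W_i sinα_i, with Δl_i = b_i / cosα_i.
Slice 1: Δl = 2.2/cos(-1.5°) = 2.201 m; N'_1 = 49·cos(-1.5°) = 49.0; c'Δl = 23.33; W sinα = -1.3
Slice 2: Δl = 3.1/cos14.2° = 3.198 m; N'_2 = 204·cos14.2° = 197.8; c'Δl = 33.90; W sinα = 50.0
Slice 3: Δl = 2.3/cos31.4° = 2.695 m; N'_3 = 158·cos31.4° = 134.9; c'Δl = 28.56; W sinα = 82.3
Slice 4: Δl = 2.3/cos49.1° = 3.513 m; N'_4 = 72·cos49.1° = 47.1; c'Δl = 37.24; W sinα = 54.4
Σc'Δl = 123.0 kN/m; ΣN' = 428.8 kN/m; ΣW sinα = 185.5 kN/m
Resisting = 123.0 + 428.8·tan22.4° = 123.0 + 176.7 = 299.7 kN/m
FS = 299.7 / 185.5 = 1.616

FS = 1.62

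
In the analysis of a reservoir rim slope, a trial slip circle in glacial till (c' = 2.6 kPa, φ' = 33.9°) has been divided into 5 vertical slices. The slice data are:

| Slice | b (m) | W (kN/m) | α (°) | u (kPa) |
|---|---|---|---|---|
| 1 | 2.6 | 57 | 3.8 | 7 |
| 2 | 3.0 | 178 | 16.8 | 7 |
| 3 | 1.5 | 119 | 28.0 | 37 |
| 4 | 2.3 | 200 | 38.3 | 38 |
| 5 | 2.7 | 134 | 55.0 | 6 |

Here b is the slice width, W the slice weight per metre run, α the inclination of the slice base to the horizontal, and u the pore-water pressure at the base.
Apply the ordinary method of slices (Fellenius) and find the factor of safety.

Ordinary method of slices: FS = Σ[c'·Δl_i + (W_i cosα_i − u_i·Δl_i)·tanφ'] / Σ W_i sinα_i, with Δl_i = b_i / cosα_i.
Slice 1: Δl = 2.6/cos3.8° = 2.606 m; N'_1 = 57·cos3.8° − 7·2.606 = 38.6; c'Δl = 6.77; W sinα = 3.8
Slice 2: Δl = 3.0/cos16.8° = 3.134 m; N'_2 = 178·cos16.8° − 7·3.134 = 148.5; c'Δl = 8.15; W sinα = 51.4
Slice 3: Δl = 1.5/cos28.0° = 1.699 m; N'_3 = 119·cos28.0° − 37·1.699 = 42.2; c'Δl = 4.42; W sinα = 55.9
Slice 4: Δl = 2.3/cos38.3° = 2.931 m; N'_4 = 200·cos38.3° − 38·2.931 = 45.6; c'Δl = 7.62; W sinα = 124.0
Slice 5: Δl = 2.7/cos55.0° = 4.707 m; N'_5 = 134·cos55.0° − 6·4.707 = 48.6; c'Δl = 12.24; W sinα = 109.8
Σc'Δl = 39.2 kN/m; ΣN' = 323.5 kN/m; ΣW sinα = 344.8 kN/m
Resisting = 39.2 + 323.5·tan33.9° = 39.2 + 217.4 = 256.6 kN/m
FS = 256.6 / 344.8 = 0.744

FS = 0.74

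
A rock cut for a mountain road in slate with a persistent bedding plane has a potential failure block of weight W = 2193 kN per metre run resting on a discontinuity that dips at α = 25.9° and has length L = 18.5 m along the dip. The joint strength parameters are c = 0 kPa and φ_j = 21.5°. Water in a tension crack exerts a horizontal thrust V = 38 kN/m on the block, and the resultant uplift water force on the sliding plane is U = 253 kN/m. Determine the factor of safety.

FS = 0.68

Resolving the block weight along and normal to the plane and applying the Mohr–Coulomb strength on the joint:
N' = W cosα − U − V sinα = 2193·cos25.9° − 253 − 38·sin25.9° = 1703.1 kN/m
Driving force T = W sinα + V cosα = 2193·sin25.9° + 38·cos25.9° = 992.1 kN/m
Resisting force R = c·L + N'·tanφ_j = 0·18.5 + 1703.1·tan21.5° = 0.0 + 670.9 = 670.9 kN/m
FS = R / T = 670.9 / 992.1 = 0.676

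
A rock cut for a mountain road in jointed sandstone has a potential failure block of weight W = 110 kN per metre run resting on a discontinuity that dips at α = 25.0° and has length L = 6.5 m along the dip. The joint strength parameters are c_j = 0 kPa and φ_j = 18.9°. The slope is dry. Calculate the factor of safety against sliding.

FS = 0.73

Resolving the block weight along and normal to the plane and applying the Mohr–Coulomb strength on the joint:
N' = W cosα = 110·cos25.0° = 99.7 kN/m
Driving force T = W sinα = 110·sin25.0° = 46.5 kN/m
Resisting force R = c_j·L + N'·tanφ_j = 0·6.5 + 99.7·tan18.9° = 0.0 + 34.1 = 34.1 kN/m
FS = R / T = 34.1 / 46.5 = 0.734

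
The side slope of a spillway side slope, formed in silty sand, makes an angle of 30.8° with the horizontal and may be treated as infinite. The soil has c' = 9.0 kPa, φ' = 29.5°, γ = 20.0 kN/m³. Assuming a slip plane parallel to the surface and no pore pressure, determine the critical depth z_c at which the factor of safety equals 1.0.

z_c = 20.10 m

Setting FS = 1.00 in FS = [c' + γz cos²β tanφ'] / [γz sinβ cosβ] and solving for z:
z = c' / [γ cosβ (FS·sinβ − cosβ·tanφ')]
  = 9.0 / [20.0·cos30.8°·(1.00·sin30.8° − cos30.8°·tan29.5°)]
  = 9.0 / [20.0·0.8590·(1.00·0.5120 − 0.8590·0.5658)]
  = 9.0 / 0.4478 = 20.098 m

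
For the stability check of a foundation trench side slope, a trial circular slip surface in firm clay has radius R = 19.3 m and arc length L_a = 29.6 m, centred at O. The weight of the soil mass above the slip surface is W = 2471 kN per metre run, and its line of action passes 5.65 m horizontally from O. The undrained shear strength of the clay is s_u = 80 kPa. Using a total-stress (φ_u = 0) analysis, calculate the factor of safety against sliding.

Taking moments about the centre O, the resisting moment is provided by the undrained shear strength acting along the arc:
M_R = s_u·L_a·R = 80·29.60·19.3 = 45702.4 kN·m/m
M_D = W·d = 2471·5.65 = 13961.2 kN·m/m
FS = M_R / M_D = 45702.4 / 13961.2 = 3.274

FS = 3.27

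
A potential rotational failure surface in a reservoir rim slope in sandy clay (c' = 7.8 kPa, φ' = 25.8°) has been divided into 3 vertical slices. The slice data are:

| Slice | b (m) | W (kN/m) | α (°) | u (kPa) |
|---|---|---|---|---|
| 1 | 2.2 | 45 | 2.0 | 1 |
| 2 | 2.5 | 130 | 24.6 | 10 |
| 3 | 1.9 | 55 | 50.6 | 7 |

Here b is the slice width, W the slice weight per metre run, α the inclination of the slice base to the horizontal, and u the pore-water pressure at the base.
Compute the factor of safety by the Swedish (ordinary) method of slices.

Ordinary method of slices: FS = Σ[c'·Δl_i + (W_i cosα_i − u_i·Δl_i)·tanφ'] / Σ W_i sinα_i, with Δl_i = b_i / cosα_i.
Slice 1: Δl = 2.2/cos2.0° = 2.201 m; N'_1 = 45·cos2.0° − 1·2.201 = 42.8; c'Δl = 17.17; W sinα = 1.6
Slice 2: Δl = 2.5/cos24.6° = 2.750 m; N'_2 = 130·cos24.6° − 10·2.750 = 90.7; c'Δl = 21.45; W sinα = 54.1
Slice 3: Δl = 1.9/cos50.6° = 2.993 m; N'_3 = 55·cos50.6° − 7·2.993 = 14.0; c'Δl = 23.35; W sinα = 42.5
Σc'Δl = 62.0 kN/m; ΣN' = 147.4 kN/m; ΣW sinα = 98.2 kN/m
Resisting = 62.0 + 147.4·tan25.8° = 62.0 + 71.3 = 133.2 kN/m
FS = 133.2 / 98.2 = 1.357

FS = 1.36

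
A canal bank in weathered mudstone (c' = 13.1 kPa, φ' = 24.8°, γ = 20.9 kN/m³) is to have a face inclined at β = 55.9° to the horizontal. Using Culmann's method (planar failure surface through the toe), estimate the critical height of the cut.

H_c = 13.11 m

Culmann's analysis gives the critical failure plane at α_cr = (β + φ')/2 = (55.9 + 24.8)/2 = 40.4°, and the critical height
H_c = (4c'/γ) · sinβ cosφ' / [1 − cos(β − φ')]
    = (4·13.1/20.9) · sin55.9°·cos24.8° / [1 − cos(31.1°)]
    = 2.507 · 0.8281·0.9078 / [1 − 0.8563]
    = 2.507 · 0.7517 / 0.1437
    = 13.11 m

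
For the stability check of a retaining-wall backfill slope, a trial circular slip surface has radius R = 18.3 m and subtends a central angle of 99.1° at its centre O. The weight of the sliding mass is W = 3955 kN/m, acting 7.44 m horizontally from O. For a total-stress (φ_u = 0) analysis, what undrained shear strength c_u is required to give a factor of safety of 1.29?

FS = c_u·L_a·R / (W·d), so c_u = FS·W·d / (L_a·R).
Arc length L_a = R·θ = 18.3·(99.1°·π/180) = 18.3·1.7296 = 31.65 m
c_u = 1.29·3955·7.44 / (31.65·18.3) = 37958.5 / 579.23 = 65.53 kPa

c_u = 65.5 kPa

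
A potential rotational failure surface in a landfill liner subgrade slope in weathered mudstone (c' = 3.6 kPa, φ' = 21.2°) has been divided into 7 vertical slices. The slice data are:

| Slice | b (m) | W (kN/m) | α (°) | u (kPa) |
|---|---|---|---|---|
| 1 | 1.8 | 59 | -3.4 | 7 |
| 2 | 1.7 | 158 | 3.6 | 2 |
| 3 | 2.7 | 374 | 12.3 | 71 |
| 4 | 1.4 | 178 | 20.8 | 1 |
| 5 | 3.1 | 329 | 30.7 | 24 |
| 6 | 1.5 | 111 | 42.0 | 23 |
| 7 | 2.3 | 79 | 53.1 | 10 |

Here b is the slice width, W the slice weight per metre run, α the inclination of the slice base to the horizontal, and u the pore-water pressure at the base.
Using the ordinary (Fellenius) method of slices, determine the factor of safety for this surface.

FS = 0.80

Ordinary method of slices: FS = Σ[c'·Δl_i + (W_i cosα_i − u_i·Δl_i)·tanφ'] / Σ W_i sinα_i, with Δl_i = b_i / cosα_i.
Slice 1: Δl = 1.8/cos(-3.4°) = 1.803 m; N'_1 = 59·cos(-3.4°) − 7·1.803 = 46.3; c'Δl = 6.49; W sinα = -3.5
Slice 2: Δl = 1.7/cos3.6° = 1.703 m; N'_2 = 158·cos3.6° − 2·1.703 = 154.3; c'Δl = 6.13; W sinα = 9.9
Slice 3: Δl = 2.7/cos12.3° = 2.763 m; N'_3 = 374·cos12.3° − 71·2.763 = 169.2; c'Δl = 9.95; W sinα = 79.7
Slice 4: Δl = 1.4/cos20.8° = 1.498 m; N'_4 = 178·cos20.8° − 1·1.498 = 164.9; c'Δl = 5.39; W sinα = 63.2
Slice 5: Δl = 3.1/cos30.7° = 3.605 m; N'_5 = 329·cos30.7° − 24·3.605 = 196.4; c'Δl = 12.98; W sinα = 168.0
Slice 6: Δl = 1.5/cos42.0° = 2.018 m; N'_6 = 111·cos42.0° − 23·2.018 = 36.1; c'Δl = 7.27; W sinα = 74.3
Slice 7: Δl = 2.3/cos53.1° = 3.831 m; N'_7 = 79·cos53.1° − 10·3.831 = 9.1; c'Δl = 13.79; W sinα = 63.2
Σc'Δl = 62.0 kN/m; ΣN' = 776.2 kN/m; ΣW sinα = 454.7 kN/m
Resisting = 62.0 + 776.2·tan21.2° = 62.0 + 301.1 = 363.1 kN/m
FS = 363.1 / 454.7 = 0.798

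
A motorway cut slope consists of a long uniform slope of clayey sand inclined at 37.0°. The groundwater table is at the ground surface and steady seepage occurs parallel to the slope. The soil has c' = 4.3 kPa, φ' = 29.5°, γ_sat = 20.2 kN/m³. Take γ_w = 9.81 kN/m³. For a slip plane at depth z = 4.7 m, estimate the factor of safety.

FS = 0.48

With seepage parallel to the slope and the water table at the surface, the effective normal stress on the slip plane uses the buoyant unit weight γ' = γ_sat − γ_w while the driving shear stress uses γ_sat:
FS = [c' + γ' z cos²β tanφ'] / [γ_sat z sinβ cosβ]
γ' = 20.2 − 9.81 = 10.39 kN/m³
Numerator = 4.3 + 10.39·4.7·cos²37.0°·tan29.5° = 4.3 + 10.39·4.7·0.6378·0.5658 = 21.922 kPa
Denominator = 20.2·4.7·sin37.0°·cos37.0° = 20.2·4.7·0.6018·0.7986 = 45.631 kPa
FS = 21.922 / 45.631 = 0.480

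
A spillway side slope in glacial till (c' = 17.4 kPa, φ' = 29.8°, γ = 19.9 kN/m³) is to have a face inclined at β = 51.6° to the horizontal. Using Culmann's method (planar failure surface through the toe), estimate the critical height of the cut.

H_c = 33.26 m

Culmann's analysis gives the critical failure plane at α_cr = (β + φ')/2 = (51.6 + 29.8)/2 = 40.7°, and the critical height
H_c = (4c'/γ) · sinβ cosφ' / [1 − cos(β − φ')]
    = (4·17.4/19.9) · sin51.6°·cos29.8° / [1 − cos(21.8°)]
    = 3.497 · 0.7837·0.8678 / [1 − 0.9285]
    = 3.497 · 0.6801 / 0.0715
    = 33.26 m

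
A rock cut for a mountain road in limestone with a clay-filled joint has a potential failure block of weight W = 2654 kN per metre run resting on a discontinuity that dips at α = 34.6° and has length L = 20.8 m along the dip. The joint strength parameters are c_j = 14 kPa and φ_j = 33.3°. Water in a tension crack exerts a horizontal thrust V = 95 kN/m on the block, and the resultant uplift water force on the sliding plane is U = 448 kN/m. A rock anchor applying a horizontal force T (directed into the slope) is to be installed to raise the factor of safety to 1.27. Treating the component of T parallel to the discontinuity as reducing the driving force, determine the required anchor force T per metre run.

Resolving forces along and normal to the sliding plane, with the horizontal anchor force T adding T·sinα to the effective normal force and T·cosα acting up the plane against the driving force:
FS = [c_jL + (W cosα − U − V sinα + T sinα) tanφ_j] / [W sinα + V cosα − T cosα]
Without the anchor: N' = 1682.7 kN/m, driving T_d = 1585.3 kN/m, resisting R = 14·20.8 + 1682.7·tan33.3° = 1396.5 kN/m, FS = 0.88.
Setting FS = 1.27 and solving for T:
1.27·(1585.3 − T cos34.6°) = 1396.5 + T sin34.6°·tan33.3°
T·(sin34.6°·tan33.3° + 1.27·cos34.6°) = 1.27·1585.3 − 1396.5
T·(0.5678·0.6569 + 1.27·0.8231) = 2013.3 − 1396.5 = 616.8
T·1.4184 = 616.8
T = 434.8 kN/m

T = 435 kN/m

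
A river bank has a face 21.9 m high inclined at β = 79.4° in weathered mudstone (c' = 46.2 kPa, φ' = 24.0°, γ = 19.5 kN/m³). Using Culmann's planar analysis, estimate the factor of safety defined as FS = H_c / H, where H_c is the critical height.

FS = 0.90

H_c = (4c'/γ) · sinβ cosφ' / [1 − cos(β − φ')]
    = (4·46.2/19.5) · sin79.4°·cos24.0° / [1 − cos55.4°]
    = 9.477 · 0.8980 / 0.4322 = 19.69 m
FS = H_c / H = 19.69 / 21.9 = 0.899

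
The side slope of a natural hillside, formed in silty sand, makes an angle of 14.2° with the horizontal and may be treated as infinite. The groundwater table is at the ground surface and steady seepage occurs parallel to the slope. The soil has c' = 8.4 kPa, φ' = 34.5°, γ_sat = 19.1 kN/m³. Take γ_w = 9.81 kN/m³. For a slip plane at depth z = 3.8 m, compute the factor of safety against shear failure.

With seepage parallel to the slope and the water table at the surface, the effective normal stress on the slip plane uses the buoyant unit weight γ' = γ_sat − γ_w while the driving shear stress uses γ_sat:
FS = [c' + γ' z cos²β tanφ'] / [γ_sat z sinβ cosβ]
γ' = 19.1 − 9.81 = 9.29 kN/m³
Numerator = 8.4 + 9.29·3.8·cos²14.2°·tan34.5° = 8.4 + 9.29·3.8·0.9398·0.6873 = 31.202 kPa
Denominator = 19.1·3.8·sin14.2°·cos14.2° = 19.1·3.8·0.2453·0.9694 = 17.260 kPa
FS = 31.202 / 17.260 = 1.808

FS = 1.81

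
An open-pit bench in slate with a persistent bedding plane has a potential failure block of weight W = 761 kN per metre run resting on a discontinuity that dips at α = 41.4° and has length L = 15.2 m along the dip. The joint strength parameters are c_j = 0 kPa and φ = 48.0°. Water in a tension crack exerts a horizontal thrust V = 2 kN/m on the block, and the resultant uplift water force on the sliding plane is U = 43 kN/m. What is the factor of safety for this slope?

Resolving the block weight along and normal to the plane and applying the Mohr–Coulomb strength on the joint:
N' = W cosα − U − V sinα = 761·cos41.4° − 43 − 2·sin41.4° = 526.5 kN/m
Driving force T = W sinα + V cosα = 761·sin41.4° + 2·cos41.4° = 504.8 kN/m
Resisting force R = c_j·L + N'·tanφ = 0·15.2 + 526.5·tan48.0° = 0.0 + 584.8 = 584.8 kN/m
FS = R / T = 584.8 / 504.8 = 1.158

FS = 1.16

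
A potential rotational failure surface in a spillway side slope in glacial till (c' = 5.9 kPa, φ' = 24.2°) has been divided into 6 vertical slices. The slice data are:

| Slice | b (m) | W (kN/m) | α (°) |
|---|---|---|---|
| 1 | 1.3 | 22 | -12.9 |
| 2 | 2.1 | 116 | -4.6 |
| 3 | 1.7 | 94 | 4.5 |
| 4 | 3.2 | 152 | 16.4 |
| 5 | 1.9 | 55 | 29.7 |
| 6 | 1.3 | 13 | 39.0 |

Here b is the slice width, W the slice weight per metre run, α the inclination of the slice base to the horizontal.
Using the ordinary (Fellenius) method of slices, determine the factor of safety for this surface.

Ordinary method of slices: FS = Σ[c'·Δl_i + (W_i cosα_i)·tanφ'] / Σ W_i sinα_i, with Δl_i = b_i / cosα_i.
Slice 1: Δl = 1.3/cos(-12.9°) = 1.334 m; N'_1 = 22·cos(-12.9°) = 21.4; c'Δl = 7.87; W sinα = -4.9
Slice 2: Δl = 2.1/cos(-4.6°) = 2.107 m; N'_2 = 116·cos(-4.6°) = 115.6; c'Δl = 12.43; W sinα = -9.3
Slice 3: Δl = 1.7/cos4.5° = 1.705 m; N'_3 = 94·cos4.5° = 93.7; c'Δl = 10.06; W sinα = 7.4
Slice 4: Δl = 3.2/cos16.4° = 3.336 m; N'_4 = 152·cos16.4° = 145.8; c'Δl = 19.68; W sinα = 42.9
Slice 5: Δl = 1.9/cos29.7° = 2.187 m; N'_5 = 55·cos29.7° = 47.8; c'Δl = 12.91; W sinα = 27.3
Slice 6: Δl = 1.3/cos39.0° = 1.673 m; N'_6 = 13·cos39.0° = 10.1; c'Δl = 9.87; W sinα = 8.2
Σc'Δl = 72.8 kN/m; ΣN' = 434.5 kN/m; ΣW sinα = 71.5 kN/m
Resisting = 72.8 + 434.5·tan24.2° = 72.8 + 195.3 = 268.1 kN/m
FS = 268.1 / 71.5 = 3.749

FS = 3.75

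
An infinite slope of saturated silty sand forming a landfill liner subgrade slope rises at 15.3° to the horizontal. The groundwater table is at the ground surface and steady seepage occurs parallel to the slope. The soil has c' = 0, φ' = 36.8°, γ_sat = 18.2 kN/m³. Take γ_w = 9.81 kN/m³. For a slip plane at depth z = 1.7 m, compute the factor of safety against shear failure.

FS = 1.26

With seepage parallel to the slope and the water table at the surface, the effective normal stress on the slip plane uses the buoyant unit weight γ' = γ_sat − γ_w while the driving shear stress uses γ_sat:
FS = [c' + γ' z cos²β tanφ'] / [γ_sat z sinβ cosβ]
(For c' = 0 this reduces to FS = (γ'/γ_sat)·tanφ'/tanβ.)
γ' = 18.2 − 9.81 = 8.39 kN/m³
Numerator = 0.0 + 8.39·1.7·cos²15.3°·tan36.8° = 0.0 + 8.39·1.7·0.9304·0.7481 = 9.927 kPa
Denominator = 18.2·1.7·sin15.3°·cos15.3° = 18.2·1.7·0.2639·0.9646 = 7.875 kPa
FS = 9.927 / 7.875 = 1.261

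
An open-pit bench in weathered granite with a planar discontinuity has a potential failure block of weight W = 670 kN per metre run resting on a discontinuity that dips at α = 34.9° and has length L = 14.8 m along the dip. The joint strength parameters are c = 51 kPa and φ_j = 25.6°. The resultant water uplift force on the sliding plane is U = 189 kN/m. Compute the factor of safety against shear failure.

FS = 2.42

Resolving the block weight along and normal to the plane and applying the Mohr–Coulomb strength on the joint:
N' = W cosα − U = 670·cos34.9° − 189 = 360.5 kN/m
Driving force T = W sinα = 670·sin34.9° = 383.3 kN/m
Resisting force R = c·L + N'·tanφ_j = 51·14.8 + 360.5·tan25.6° = 754.8 + 172.7 = 927.5 kN/m
FS = R / T = 927.5 / 383.3 = 2.420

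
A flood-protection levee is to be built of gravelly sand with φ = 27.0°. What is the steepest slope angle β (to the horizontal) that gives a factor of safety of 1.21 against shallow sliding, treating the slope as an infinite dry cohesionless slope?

β = 22.8°

For an infinite dry cohesionless slope FS = tanφ/tanβ, so tanβ = tanφ / FS.
tanβ = tan27.0° / 1.21 = 0.5095 / 1.21 = 0.4211
β = arctan(0.4211) = 22.84°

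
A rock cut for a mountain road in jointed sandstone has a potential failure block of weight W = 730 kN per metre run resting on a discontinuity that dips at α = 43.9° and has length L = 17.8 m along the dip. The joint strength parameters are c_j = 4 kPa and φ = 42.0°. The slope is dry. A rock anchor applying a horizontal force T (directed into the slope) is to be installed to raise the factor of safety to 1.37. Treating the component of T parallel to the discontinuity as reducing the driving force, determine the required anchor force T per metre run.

T = 92 kN/m

Resolving forces along and normal to the sliding plane, with the horizontal anchor force T adding T·sinα to the effective normal force and T·cosα acting up the plane against the driving force:
FS = [c_jL + (W cosα + T sinα) tanφ] / [W sinα − T cosα]
Without the anchor: N' = 526.0 kN/m, driving T_d = 506.2 kN/m, resisting R = 4·17.8 + 526.0·tan42.0° = 544.8 kN/m, FS = 1.08.
Setting FS = 1.37 and solving for T:
1.37·(506.2 − T cos43.9°) = 544.8 + T sin43.9°·tan42.0°
T·(sin43.9°·tan42.0° + 1.37·cos43.9°) = 1.37·506.2 − 544.8
T·(0.6934·0.9004 + 1.37·0.7206) = 693.5 − 544.8 = 148.7
T·1.6115 = 148.7
T = 92.2 kN/m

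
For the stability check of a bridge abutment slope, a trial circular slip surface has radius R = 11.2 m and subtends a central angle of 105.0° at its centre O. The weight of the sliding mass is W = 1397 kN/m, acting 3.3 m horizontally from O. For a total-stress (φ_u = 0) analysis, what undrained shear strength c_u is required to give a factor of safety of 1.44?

c_u = 28.9 kPa

FS = c_u·L_a·R / (W·d), so c_u = FS·W·d / (L_a·R).
Arc length L_a = R·θ = 11.2·(105.0°·π/180) = 11.2·1.8326 = 20.53 m
c_u = 1.44·1397·3.3 / (20.53·11.2) = 6638.5 / 229.88 = 28.88 kPa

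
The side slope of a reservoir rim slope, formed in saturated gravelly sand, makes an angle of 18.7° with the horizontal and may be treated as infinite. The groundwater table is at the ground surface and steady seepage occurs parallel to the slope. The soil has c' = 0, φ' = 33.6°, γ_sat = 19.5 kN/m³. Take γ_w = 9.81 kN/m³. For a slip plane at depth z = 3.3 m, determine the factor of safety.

FS = 0.98

With seepage parallel to the slope and the water table at the surface, the effective normal stress on the slip plane uses the buoyant unit weight γ' = γ_sat − γ_w while the driving shear stress uses γ_sat:
FS = [c' + γ' z cos²β tanφ'] / [γ_sat z sinβ cosβ]
(For c' = 0 this reduces to FS = (γ'/γ_sat)·tanφ'/tanβ.)
γ' = 19.5 − 9.81 = 9.69 kN/m³
Numerator = 0.0 + 9.69·3.3·cos²18.7°·tan33.6° = 0.0 + 9.69·3.3·0.8972·0.6644 = 19.062 kPa
Denominator = 19.5·3.3·sin18.7°·cos18.7° = 19.5·3.3·0.3206·0.9472 = 19.542 kPa
FS = 19.062 / 19.542 = 0.975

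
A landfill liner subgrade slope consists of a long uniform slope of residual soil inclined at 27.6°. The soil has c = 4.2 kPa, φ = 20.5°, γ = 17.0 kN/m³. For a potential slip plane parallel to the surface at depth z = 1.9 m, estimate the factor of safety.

For an infinite slope with a slip plane parallel to the surface (no pore pressure): FS = [c + γz cos²β tanφ] / [γz sinβ cosβ].
γz = 17.0·1.9 = 32.30 kN/m²
Numerator = 4.2 + 32.30·cos²27.6°·tan20.5° = 4.2 + 32.30·0.7854·0.3739 = 13.684 kPa
Denominator = 32.30·sin27.6°·cos27.6° = 32.30·0.4633·0.8862 = 13.262 kPa
FS = 13.684 / 13.262 = 1.032

FS = 1.03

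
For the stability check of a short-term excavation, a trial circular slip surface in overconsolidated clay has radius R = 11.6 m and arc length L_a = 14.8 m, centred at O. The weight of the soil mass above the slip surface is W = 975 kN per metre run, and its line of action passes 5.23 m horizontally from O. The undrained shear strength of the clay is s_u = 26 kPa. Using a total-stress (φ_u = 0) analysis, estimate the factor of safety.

Taking moments about the centre O, the resisting moment is provided by the undrained shear strength acting along the arc:
M_R = s_u·L_a·R = 26·14.80·11.6 = 4463.7 kN·m/m
M_D = W·d = 975·5.23 = 5099.2 kN·m/m
FS = M_R / M_D = 4463.7 / 5099.2 = 0.875

FS = 0.88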